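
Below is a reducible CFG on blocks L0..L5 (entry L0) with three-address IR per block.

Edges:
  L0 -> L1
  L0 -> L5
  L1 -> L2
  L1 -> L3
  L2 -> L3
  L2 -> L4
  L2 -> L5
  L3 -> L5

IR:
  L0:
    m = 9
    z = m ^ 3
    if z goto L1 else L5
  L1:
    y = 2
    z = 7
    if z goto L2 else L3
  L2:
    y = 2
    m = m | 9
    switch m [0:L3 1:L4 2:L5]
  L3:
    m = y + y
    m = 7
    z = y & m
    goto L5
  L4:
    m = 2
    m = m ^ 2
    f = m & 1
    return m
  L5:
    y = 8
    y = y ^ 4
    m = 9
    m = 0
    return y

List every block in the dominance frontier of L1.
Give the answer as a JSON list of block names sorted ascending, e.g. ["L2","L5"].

Answer: ["L5"]

Derivation:
idom tree: L1←L0 L2←L1 L3←L1 L4←L2 L5←L0
Dom at joins:
  L3: preds {L1,L2}: {L0,L1} ∩ {L0,L1,L2} = {L0,L1}; idom=L1
  L5: preds {L0,L2,L3}: {L0} ∩ {L0,L1,L2} ∩ {L0,L1,L3} = {L0}; idom=L0

Frontier:
  join L3 pred L1: · stop@L1
  join L3 pred L2: L2 stop@L1
  join L5 pred L0: · stop@L0
  join L5 pred L2: L2→L1 stop@L0
  join L5 pred L3: L3→L1 stop@L0
  L0 → ∅
  L1 → {L5}
  L2 → {L3,L5}
  L3 → {L5}
  L4 → ∅
  L5 → ∅

DF(L1) = ["L5"]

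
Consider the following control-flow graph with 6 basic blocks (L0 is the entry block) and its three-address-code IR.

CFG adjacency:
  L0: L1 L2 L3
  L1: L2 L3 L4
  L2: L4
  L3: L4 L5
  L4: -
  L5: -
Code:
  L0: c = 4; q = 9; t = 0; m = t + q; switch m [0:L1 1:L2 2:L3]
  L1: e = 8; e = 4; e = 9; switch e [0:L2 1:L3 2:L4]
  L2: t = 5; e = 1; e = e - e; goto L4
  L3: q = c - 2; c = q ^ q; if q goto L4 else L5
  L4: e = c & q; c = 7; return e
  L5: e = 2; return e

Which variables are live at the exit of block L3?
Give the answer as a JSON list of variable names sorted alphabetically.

Per-block:
  L0: def={c,m,q,t} ue=∅
  L1: def={e} ue=∅
  L2: def={e,t} ue=∅
  L3: def={c,q} ue={c}
  L4: def={c,e} ue={c,q}
  L5: def={e} ue=∅

Live sets:
  L0: in=∅ out={c,q}
  L1: in={c,q} out={c,q}
  L2: in={c,q} out={c,q}
  L3: in={c} out={c,q}
  L4: in={c,q} out=∅
  L5: in=∅ out=∅

live-out(L3) = ["c", "q"]

Answer: ["c", "q"]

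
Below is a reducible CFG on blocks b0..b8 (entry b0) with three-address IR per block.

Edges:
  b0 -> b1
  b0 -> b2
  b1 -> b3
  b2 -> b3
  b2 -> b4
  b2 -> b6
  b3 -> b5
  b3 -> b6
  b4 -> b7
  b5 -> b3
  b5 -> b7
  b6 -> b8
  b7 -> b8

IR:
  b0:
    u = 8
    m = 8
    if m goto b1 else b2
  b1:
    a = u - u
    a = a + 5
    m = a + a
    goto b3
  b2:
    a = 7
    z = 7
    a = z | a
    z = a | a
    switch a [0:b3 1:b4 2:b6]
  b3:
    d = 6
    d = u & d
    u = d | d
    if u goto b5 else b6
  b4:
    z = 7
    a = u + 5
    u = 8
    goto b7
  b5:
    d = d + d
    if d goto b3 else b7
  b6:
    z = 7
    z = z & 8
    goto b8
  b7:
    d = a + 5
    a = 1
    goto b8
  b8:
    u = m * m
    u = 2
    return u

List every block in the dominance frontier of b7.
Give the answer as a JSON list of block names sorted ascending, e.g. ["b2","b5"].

Answer: ["b8"]

Derivation:
idom tree: b1←b0 b2←b0 b3←b0 b4←b2 b5←b3 b6←b0 b7←b0 b8←b0
Join-block Dom:
  b3: preds {b1,b2,b5}: {b0,b1} ∩ {b0,b2} ∩ {b0,b3,b5} = {b0}; idom=b0
  b6: preds {b2,b3}: {b0,b2} ∩ {b0,b3} = {b0}; idom=b0
  b7: preds {b4,b5}: {b0,b2,b4} ∩ {b0,b3,b5} = {b0}; idom=b0
  b8: preds {b6,b7}: {b0,b6} ∩ {b0,b7} = {b0}; idom=b0

DF walk-up:
  join b3 pred b1: b1 stop@b0
  join b3 pred b2: b2 stop@b0
  join b3 pred b5: b5→b3 stop@b0
  join b6 pred b2: b2 stop@b0
  join b6 pred b3: b3 stop@b0
  join b7 pred b4: b4→b2 stop@b0
  join b7 pred b5: b5→b3 stop@b0
  join b8 pred b6: b6 stop@b0
  join b8 pred b7: b7 stop@b0
  b0 → ∅
  b1 → {b3}
  b2 → {b3,b6,b7}
  b3 → {b3,b6,b7}
  b4 → {b7}
  b5 → {b3,b7}
  b6 → {b8}
  b7 → {b8}
  b8 → ∅

DF(b7) = ["b8"]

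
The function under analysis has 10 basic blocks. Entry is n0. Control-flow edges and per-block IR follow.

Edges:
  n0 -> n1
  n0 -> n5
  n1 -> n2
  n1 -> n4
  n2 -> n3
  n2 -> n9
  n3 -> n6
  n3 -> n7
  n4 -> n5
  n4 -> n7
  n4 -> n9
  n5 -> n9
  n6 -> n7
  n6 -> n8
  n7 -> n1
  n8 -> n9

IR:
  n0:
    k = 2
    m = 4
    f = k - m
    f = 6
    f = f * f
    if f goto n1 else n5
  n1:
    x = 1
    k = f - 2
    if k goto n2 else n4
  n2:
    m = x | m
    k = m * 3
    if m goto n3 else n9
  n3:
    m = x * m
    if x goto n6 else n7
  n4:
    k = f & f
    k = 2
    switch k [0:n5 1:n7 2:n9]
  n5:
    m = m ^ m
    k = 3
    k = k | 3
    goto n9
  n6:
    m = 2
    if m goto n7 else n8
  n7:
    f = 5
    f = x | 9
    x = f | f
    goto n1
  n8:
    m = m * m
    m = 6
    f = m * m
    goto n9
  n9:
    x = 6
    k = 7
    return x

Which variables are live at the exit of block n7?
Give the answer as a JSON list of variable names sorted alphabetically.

Block summaries:
  n0: def={f,k,m} ue=∅
  n1: def={k,x} ue={f}
  n2: def={k,m} ue={m,x}
  n3: def={m} ue={m,x}
  n4: def={k} ue={f}
  n5: def={k,m} ue={m}
  n6: def={m} ue=∅
  n7: def={f,x} ue={x}
  n8: def={f,m} ue={m}
  n9: def={k,x} ue=∅

Liveness:
  live n0: ∅→{f,m}
  live n1: {f,m}→{f,m,x}
  live n2: {m,x}→{m,x}
  live n3: {m,x}→{m,x}
  live n4: {f,m,x}→{m,x}
  live n5: {m}→∅
  live n6: {x}→{m,x}
  live n7: {m,x}→{f,m}
  live n8: {m}→∅
  live n9: ∅→∅

live-out(n7) = ["f", "m"]

Answer: ["f", "m"]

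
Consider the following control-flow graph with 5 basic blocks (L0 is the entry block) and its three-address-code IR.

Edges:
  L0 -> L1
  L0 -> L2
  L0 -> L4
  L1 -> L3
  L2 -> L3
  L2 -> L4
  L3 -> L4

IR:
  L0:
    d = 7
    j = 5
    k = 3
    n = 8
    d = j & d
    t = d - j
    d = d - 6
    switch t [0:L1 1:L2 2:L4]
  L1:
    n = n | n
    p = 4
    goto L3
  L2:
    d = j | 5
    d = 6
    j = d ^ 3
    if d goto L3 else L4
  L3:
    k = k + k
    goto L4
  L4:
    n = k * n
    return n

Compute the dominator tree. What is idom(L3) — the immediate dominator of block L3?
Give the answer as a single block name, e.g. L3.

Answer: L0

Analysis:
idom tree: L1←L0 L2←L0 L3←L0 L4←L0
Join-block Dom:
  L3: preds {L1,L2}: {L0,L1} ∩ {L0,L2} = {L0}; idom=L0
  L4: preds {L0,L2,L3}: {L0} ∩ {L0,L2} ∩ {L0,L3} = {L0}; idom=L0

idom(L3) = L0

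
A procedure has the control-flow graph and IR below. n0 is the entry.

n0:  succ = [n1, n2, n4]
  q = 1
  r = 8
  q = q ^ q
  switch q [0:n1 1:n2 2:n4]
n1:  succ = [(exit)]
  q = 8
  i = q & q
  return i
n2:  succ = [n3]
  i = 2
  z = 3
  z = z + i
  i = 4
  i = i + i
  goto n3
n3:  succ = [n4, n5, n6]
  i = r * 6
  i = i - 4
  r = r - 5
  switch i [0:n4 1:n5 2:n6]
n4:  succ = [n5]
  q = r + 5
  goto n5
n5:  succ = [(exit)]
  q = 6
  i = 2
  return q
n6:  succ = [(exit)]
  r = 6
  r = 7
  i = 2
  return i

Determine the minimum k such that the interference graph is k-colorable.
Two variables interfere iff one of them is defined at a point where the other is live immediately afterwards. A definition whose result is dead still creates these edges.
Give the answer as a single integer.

Answer: 3

Derivation:
Per-block:
  n0: {q,r} / ∅
  n1: {i,q} / ∅
  n2: {i,z} / ∅
  n3: {i,r} / {r}
  n4: {q} / {r}
  n5: {i,q} / ∅
  n6: {i,r} / ∅

Live sets:
  live n0: ∅→{r}
  live n1: ∅→∅
  live n2: {r}→{r}
  live n3: {r}→{r}
  live n4: {r}→∅
  live n5: ∅→∅
  live n6: ∅→∅

Conflict graph:
  i — {q,r,z}
  q — {i,r}
  r — {i,q,z}
  z — {i,r}

Registers:
  clique {i,q,r} ⇒ need ≥ 3
  3-colouring: c0={i}  c1={r}  c2={q,z}
  χ = 3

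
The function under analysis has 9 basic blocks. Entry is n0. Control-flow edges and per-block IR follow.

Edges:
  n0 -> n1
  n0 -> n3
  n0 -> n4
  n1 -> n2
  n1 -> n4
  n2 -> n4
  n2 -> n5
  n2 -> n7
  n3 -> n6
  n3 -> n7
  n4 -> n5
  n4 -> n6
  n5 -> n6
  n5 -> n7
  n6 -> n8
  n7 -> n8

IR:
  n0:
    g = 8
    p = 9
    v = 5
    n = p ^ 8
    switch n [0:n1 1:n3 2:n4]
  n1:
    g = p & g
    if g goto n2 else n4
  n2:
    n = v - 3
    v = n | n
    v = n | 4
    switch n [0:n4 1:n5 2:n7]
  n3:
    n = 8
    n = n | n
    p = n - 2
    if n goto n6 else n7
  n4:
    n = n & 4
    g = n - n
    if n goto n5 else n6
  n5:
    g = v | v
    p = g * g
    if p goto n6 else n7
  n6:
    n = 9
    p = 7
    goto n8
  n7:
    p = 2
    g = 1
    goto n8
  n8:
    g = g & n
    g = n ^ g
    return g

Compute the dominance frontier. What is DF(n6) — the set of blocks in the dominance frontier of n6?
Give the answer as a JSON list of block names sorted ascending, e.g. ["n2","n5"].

idom tree: n1←n0 n2←n1 n3←n0 n4←n0 n5←n0 n6←n0 n7←n0 n8←n0
Dom∩ at merges:
  n4: preds {n0,n1,n2}: {n0} ∩ {n0,n1} ∩ {n0,n1,n2} = {n0}; idom=n0
  n5: preds {n2,n4}: {n0,n1,n2} ∩ {n0,n4} = {n0}; idom=n0
  n6: preds {n3,n4,n5}: {n0,n3} ∩ {n0,n4} ∩ {n0,n5} = {n0}; idom=n0
  n7: preds {n2,n3,n5}: {n0,n1,n2} ∩ {n0,n3} ∩ {n0,n5} = {n0}; idom=n0
  n8: preds {n6,n7}: {n0,n6} ∩ {n0,n7} = {n0}; idom=n0

DF walk-up:
  n4←n0: walk · to n0
  n4←n1: walk n1 to n0
  n4←n2: walk n2→n1 to n0
  n5←n2: walk n2→n1 to n0
  n5←n4: walk n4 to n0
  n6←n3: walk n3 to n0
  n6←n4: walk n4 to n0
  n6←n5: walk n5 to n0
  n7←n2: walk n2→n1 to n0
  n7←n3: walk n3 to n0
  n7←n5: walk n5 to n0
  n8←n6: walk n6 to n0
  n8←n7: walk n7 to n0
  n0: DF=∅
  n1: DF={n4,n5,n7}
  n2: DF={n4,n5,n7}
  n3: DF={n6,n7}
  n4: DF={n5,n6}
  n5: DF={n6,n7}
  n6: DF={n8}
  n7: DF={n8}
  n8: DF=∅

DF(n6) = ["n8"]

Answer: ["n8"]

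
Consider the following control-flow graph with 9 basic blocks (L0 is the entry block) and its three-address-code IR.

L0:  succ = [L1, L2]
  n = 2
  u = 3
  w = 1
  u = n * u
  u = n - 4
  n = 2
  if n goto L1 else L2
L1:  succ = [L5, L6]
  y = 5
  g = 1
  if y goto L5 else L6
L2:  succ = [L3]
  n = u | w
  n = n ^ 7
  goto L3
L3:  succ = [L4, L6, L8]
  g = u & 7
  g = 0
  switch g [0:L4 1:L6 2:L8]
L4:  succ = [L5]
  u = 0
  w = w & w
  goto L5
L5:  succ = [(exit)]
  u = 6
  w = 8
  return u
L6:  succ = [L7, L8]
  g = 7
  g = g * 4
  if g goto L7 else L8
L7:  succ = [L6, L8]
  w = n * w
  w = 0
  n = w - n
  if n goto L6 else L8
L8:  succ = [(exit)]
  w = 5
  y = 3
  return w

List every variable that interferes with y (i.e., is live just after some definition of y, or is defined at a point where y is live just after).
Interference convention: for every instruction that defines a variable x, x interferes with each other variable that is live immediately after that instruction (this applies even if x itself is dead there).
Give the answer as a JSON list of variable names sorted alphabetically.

Answer: ["g", "n", "w"]

Derivation:
Per-block:
  L0: {n,u,w} / ∅
  L1: {g,y} / ∅
  L2: {n} / {u,w}
  L3: {g} / {u}
  L4: {u,w} / {w}
  L5: {u,w} / ∅
  L6: {g} / ∅
  L7: {n,w} / {n,w}
  L8: {w,y} / ∅

Live sets:
  live L0: ∅→{n,u,w}
  live L1: {n,w}→{n,w}
  live L2: {u,w}→{n,u,w}
  live L3: {n,u,w}→{n,w}
  live L4: {w}→∅
  live L5: ∅→∅
  live L6: {n,w}→{n,w}
  live L7: {n,w}→{n,w}
  live L8: ∅→∅

Conflict graph:
  g: {n,w,y}
  n: {g,u,w,y}
  u: {n,w}
  w: {g,n,u,y}
  y: {g,n,w}

N(y) = ["g", "n", "w"]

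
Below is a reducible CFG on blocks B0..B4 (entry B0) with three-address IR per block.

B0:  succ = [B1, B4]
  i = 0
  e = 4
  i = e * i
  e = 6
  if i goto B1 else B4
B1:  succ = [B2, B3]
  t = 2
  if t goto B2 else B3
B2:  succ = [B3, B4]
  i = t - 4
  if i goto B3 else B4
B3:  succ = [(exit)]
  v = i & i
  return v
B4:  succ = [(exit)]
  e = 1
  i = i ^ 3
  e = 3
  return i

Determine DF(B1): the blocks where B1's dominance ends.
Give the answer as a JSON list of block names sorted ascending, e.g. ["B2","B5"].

Answer: ["B4"]

Working:
idom tree: B1←B0 B2←B1 B3←B1 B4←B0
Join-block Dom:
  B3: preds {B1,B2}: {B0,B1} ∩ {B0,B1,B2} = {B0,B1}; idom=B1
  B4: preds {B0,B2}: {B0} ∩ {B0,B1,B2} = {B0}; idom=B0

Frontier:
  join B3 pred B1: · stop@B1
  join B3 pred B2: B2 stop@B1
  join B4 pred B0: · stop@B0
  join B4 pred B2: B2→B1 stop@B0
  B0: DF=∅
  B1: DF={B4}
  B2: DF={B3,B4}
  B3: DF=∅
  B4: DF=∅

DF(B1) = ["B4"]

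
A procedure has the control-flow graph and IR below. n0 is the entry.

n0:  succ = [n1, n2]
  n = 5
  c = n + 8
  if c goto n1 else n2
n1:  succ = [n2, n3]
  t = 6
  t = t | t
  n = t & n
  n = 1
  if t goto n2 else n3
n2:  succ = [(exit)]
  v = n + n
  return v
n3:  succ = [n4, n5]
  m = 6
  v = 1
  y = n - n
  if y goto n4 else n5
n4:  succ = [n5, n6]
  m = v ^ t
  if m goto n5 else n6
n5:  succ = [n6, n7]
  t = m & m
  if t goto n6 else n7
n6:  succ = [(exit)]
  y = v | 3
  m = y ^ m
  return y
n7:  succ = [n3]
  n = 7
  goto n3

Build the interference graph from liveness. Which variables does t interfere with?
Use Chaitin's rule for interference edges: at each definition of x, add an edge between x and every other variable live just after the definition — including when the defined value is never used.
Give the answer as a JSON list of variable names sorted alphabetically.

Per-block:
  n0: {c,n} / ∅
  n1: {n,t} / {n}
  n2: {v} / {n}
  n3: {m,v,y} / {n}
  n4: {m} / {t,v}
  n5: {t} / {m}
  n6: {m,y} / {m,v}
  n7: {n} / ∅

Live sets:
  live n0: ∅→{n}
  live n1: {n}→{n,t}
  live n2: {n}→∅
  live n3: {n,t}→{m,t,v}
  live n4: {t,v}→{m,v}
  live n5: {m,v}→{m,t,v}
  live n6: {m,v}→∅
  live n7: {t}→{n,t}

Conflict graph:
  c — {n}
  m — {n,t,v,y}
  n — {c,m,t,v}
  t — {m,n,v,y}
  v — {m,n,t,y}
  y — {m,t,v}

N(t) = ["m", "n", "v", "y"]

Answer: ["m", "n", "v", "y"]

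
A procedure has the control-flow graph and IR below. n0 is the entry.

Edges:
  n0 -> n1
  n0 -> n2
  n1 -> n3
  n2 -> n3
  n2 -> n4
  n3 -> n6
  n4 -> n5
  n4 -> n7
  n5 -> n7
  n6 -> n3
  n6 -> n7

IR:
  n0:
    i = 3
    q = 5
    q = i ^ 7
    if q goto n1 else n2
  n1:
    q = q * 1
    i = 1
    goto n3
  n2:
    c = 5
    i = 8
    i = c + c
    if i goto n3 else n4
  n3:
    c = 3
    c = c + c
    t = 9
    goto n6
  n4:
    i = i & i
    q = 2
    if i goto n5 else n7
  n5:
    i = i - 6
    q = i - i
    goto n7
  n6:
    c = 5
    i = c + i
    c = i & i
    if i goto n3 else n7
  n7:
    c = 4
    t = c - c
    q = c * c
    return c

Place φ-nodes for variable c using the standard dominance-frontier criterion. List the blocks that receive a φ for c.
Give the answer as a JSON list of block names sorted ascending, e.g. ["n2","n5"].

Answer: ["n3", "n7"]

Derivation:
idom tree: n1←n0 n2←n0 n3←n0 n4←n2 n5←n4 n6←n3 n7←n0
Dom∩ at merges:
  n3: preds {n1,n2,n6}: {n0,n1} ∩ {n0,n2} ∩ {n0,n3,n6} = {n0}; idom=n0
  n7: preds {n4,n5,n6}: {n0,n2,n4} ∩ {n0,n2,n4,n5} ∩ {n0,n3,n6} = {n0}; idom=n0

DF walk-up:
  n3←n1: walk n1 to n0
  n3←n2: walk n2 to n0
  n3←n6: walk n6→n3 to n0
  n7←n4: walk n4→n2 to n0
  n7←n5: walk n5→n4→n2 to n0
  n7←n6: walk n6→n3 to n0
  n0: DF=∅
  n1: DF={n3}
  n2: DF={n3,n7}
  n3: DF={n3,n7}
  n4: DF={n7}
  n5: DF={n7}
  n6: DF={n3,n7}
  n7: DF=∅

φ for c: defs {n2,n3,n6,n7}
  DF⁺ = {n3,n7}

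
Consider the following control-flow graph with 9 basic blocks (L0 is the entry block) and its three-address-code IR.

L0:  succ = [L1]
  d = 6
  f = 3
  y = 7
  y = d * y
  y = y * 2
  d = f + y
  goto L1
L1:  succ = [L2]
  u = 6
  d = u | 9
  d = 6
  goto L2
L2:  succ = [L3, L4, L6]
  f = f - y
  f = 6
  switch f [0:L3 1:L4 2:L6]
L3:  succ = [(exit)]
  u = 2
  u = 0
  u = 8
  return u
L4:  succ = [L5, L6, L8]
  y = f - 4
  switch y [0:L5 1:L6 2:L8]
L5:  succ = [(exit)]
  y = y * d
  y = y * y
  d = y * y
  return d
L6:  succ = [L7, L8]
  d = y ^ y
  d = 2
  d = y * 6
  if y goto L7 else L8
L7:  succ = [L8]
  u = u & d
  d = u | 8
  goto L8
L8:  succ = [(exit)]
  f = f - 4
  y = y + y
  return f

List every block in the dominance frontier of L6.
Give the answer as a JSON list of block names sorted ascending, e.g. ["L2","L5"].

idom tree: L1←L0 L2←L1 L3←L2 L4←L2 L5←L4 L6←L2 L7←L6 L8←L2
Join-block Dom:
  L6: preds {L2,L4}: {L0,L1,L2} ∩ {L0,L1,L2,L4} = {L0,L1,L2}; idom=L2
  L8: preds {L4,L6,L7}: {L0,L1,L2,L4} ∩ {L0,L1,L2,L6} ∩ {L0,L1,L2,L6,L7} = {L0,L1,L2}; idom=L2

Frontier:
  L6←L2: walk · to L2
  L6←L4: walk L4 to L2
  L8←L4: walk L4 to L2
  L8←L6: walk L6 to L2
  L8←L7: walk L7→L6 to L2
  DF(L0)=∅
  DF(L1)=∅
  DF(L2)=∅
  DF(L3)=∅
  DF(L4)={L6,L8}
  DF(L5)=∅
  DF(L6)={L8}
  DF(L7)={L8}
  DF(L8)=∅

DF(L6) = ["L8"]

Answer: ["L8"]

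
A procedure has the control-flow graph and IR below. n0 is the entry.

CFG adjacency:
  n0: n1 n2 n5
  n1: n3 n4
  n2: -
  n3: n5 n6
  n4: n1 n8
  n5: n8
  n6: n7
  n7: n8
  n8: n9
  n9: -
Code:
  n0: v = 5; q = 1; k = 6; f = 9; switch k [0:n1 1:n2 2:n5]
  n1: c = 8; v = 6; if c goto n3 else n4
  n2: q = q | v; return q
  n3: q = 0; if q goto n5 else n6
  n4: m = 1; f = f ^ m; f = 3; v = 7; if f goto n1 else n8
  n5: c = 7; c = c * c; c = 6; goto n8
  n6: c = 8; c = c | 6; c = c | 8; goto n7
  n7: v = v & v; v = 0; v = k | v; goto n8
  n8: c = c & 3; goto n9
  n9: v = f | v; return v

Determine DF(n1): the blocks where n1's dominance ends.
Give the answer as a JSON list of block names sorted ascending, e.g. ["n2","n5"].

Answer: ["n1", "n5", "n8"]

Working:
idom tree: n1←n0 n2←n0 n3←n1 n4←n1 n5←n0 n6←n3 n7←n6 n8←n0 n9←n8
Dom∩ at merges:
  n1: preds {n0,n4}: {n0} ∩ {n0,n1,n4} = {n0}; idom=n0
  n5: preds {n0,n3}: {n0} ∩ {n0,n1,n3} = {n0}; idom=n0
  n8: preds {n4,n5,n7}: {n0,n1,n4} ∩ {n0,n5} ∩ {n0,n1,n3,n6,n7} = {n0}; idom=n0

DF walk-up:
  n1←n0: walk · to n0
  n1←n4: walk n4→n1 to n0
  n5←n0: walk · to n0
  n5←n3: walk n3→n1 to n0
  n8←n4: walk n4→n1 to n0
  n8←n5: walk n5 to n0
  n8←n7: walk n7→n6→n3→n1 to n0
  DF(n0)=∅
  DF(n1)={n1,n5,n8}
  DF(n2)=∅
  DF(n3)={n5,n8}
  DF(n4)={n1,n8}
  DF(n5)={n8}
  DF(n6)={n8}
  DF(n7)={n8}
  DF(n8)=∅
  DF(n9)=∅

DF(n1) = ["n1", "n5", "n8"]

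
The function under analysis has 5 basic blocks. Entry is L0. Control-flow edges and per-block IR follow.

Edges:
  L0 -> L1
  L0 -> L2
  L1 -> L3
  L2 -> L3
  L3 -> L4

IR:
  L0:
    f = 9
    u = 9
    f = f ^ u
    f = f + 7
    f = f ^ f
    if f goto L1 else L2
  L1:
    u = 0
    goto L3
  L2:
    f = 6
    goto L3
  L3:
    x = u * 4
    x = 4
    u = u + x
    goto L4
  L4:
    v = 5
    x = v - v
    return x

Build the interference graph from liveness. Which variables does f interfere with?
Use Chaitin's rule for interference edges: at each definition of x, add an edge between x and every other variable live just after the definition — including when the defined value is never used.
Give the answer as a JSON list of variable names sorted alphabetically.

Block summaries:
  L0: def={f,u} ue=∅
  L1: def={u} ue=∅
  L2: def={f} ue=∅
  L3: def={u,x} ue={u}
  L4: def={v,x} ue=∅

Backward fixpoint:
  L0: in=∅ out={u}
  L1: in=∅ out={u}
  L2: in={u} out={u}
  L3: in={u} out=∅
  L4: in=∅ out=∅

Conflict graph:
  f — {u}
  u — {f,x}
  v — ∅
  x — {u}

N(f) = ["u"]

Answer: ["u"]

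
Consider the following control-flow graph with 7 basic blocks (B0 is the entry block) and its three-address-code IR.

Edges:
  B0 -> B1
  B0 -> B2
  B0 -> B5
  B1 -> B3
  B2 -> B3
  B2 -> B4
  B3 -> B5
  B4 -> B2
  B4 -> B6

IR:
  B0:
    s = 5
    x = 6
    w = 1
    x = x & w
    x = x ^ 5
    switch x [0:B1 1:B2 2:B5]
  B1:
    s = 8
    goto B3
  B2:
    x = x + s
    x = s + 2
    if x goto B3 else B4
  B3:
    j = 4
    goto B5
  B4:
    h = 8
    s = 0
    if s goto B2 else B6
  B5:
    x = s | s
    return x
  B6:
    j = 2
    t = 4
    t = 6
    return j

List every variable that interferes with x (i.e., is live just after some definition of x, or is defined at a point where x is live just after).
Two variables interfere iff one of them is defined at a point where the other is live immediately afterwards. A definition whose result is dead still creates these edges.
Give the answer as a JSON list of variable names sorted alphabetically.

Answer: ["h", "s", "w"]

Analysis:
def/use:
  B0: def={s,w,x} ue=∅
  B1: def={s} ue=∅
  B2: def={x} ue={s,x}
  B3: def={j} ue=∅
  B4: def={h,s} ue=∅
  B5: def={x} ue={s}
  B6: def={j,t} ue=∅

Live sets:
  live B0: ∅→{s,x}
  live B1: ∅→{s}
  live B2: {s,x}→{s,x}
  live B3: {s}→{s}
  live B4: {x}→{s,x}
  live B5: {s}→∅
  live B6: ∅→∅

Conflict graph:
  h — {x}
  j — {s,t}
  s — {j,w,x}
  t — {j}
  w — {s,x}
  x — {h,s,w}

N(x) = ["h", "s", "w"]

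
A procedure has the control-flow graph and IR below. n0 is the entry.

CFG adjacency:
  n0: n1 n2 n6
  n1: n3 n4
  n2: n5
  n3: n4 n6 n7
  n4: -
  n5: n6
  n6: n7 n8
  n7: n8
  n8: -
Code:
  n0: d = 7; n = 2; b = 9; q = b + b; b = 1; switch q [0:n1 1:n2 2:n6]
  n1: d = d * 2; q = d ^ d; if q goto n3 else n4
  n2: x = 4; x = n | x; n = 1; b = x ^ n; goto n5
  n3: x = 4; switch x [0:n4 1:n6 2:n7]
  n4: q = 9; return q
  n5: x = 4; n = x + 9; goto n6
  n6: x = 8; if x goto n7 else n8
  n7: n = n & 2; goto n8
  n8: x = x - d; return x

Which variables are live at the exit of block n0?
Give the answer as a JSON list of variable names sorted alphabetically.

Answer: ["d", "n"]

Derivation:
Block summaries:
  n0 def {b,d,n,q} use ∅
  n1 def {d,q} use {d}
  n2 def {b,n,x} use {n}
  n3 def {x} use ∅
  n4 def {q} use ∅
  n5 def {n,x} use ∅
  n6 def {x} use ∅
  n7 def {n} use {n}
  n8 def {x} use {d,x}

Live sets:
  live n0: ∅→{d,n}
  live n1: {d,n}→{d,n}
  live n2: {d,n}→{d}
  live n3: {d,n}→{d,n,x}
  live n4: ∅→∅
  live n5: {d}→{d,n}
  live n6: {d,n}→{d,n,x}
  live n7: {d,n,x}→{d,x}
  live n8: {d,x}→∅

live-out(n0) = ["d", "n"]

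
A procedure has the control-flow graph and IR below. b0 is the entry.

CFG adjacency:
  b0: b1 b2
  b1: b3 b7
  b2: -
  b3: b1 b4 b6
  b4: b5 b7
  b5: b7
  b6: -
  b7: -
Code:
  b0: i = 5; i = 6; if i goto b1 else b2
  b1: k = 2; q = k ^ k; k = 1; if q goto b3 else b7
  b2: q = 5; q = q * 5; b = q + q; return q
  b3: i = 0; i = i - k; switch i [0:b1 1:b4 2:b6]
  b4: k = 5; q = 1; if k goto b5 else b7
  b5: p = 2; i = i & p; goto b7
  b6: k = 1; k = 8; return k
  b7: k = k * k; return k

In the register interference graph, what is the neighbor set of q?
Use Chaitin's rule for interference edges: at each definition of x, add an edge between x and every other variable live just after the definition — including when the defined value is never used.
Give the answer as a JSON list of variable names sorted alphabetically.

def/use:
  b0 def {i} use ∅
  b1 def {k,q} use ∅
  b2 def {b,q} use ∅
  b3 def {i} use {k}
  b4 def {k,q} use ∅
  b5 def {i,p} use {i}
  b6 def {k} use ∅
  b7 def {k} use {k}

Liveness:
  b0: in=∅ out=∅
  b1: in=∅ out={k}
  b2: in=∅ out=∅
  b3: in={k} out={i}
  b4: in={i} out={i,k}
  b5: in={i,k} out={k}
  b6: in=∅ out=∅
  b7: in={k} out=∅

Interfere edges:
  b↔{q}
  i↔{k,p,q}
  k↔{i,p,q}
  p↔{i,k}
  q↔{b,i,k}

N(q) = ["b", "i", "k"]

Answer: ["b", "i", "k"]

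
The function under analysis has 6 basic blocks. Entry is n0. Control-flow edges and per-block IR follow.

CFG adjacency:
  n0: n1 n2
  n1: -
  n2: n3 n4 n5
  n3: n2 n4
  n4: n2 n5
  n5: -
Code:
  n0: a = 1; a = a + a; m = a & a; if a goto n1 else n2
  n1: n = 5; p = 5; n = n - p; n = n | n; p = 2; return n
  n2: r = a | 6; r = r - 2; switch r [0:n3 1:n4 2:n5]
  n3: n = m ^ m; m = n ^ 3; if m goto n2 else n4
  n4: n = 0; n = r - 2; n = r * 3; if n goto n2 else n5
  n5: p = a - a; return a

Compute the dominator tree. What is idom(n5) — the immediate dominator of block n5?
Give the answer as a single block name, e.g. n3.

Answer: n2

Analysis:
idom tree: n1←n0 n2←n0 n3←n2 n4←n2 n5←n2
Join-block Dom:
  n2: preds {n0,n3,n4}: {n0} ∩ {n0,n2,n3} ∩ {n0,n2,n4} = {n0}; idom=n0
  n4: preds {n2,n3}: {n0,n2} ∩ {n0,n2,n3} = {n0,n2}; idom=n2
  n5: preds {n2,n4}: {n0,n2} ∩ {n0,n2,n4} = {n0,n2}; idom=n2

idom(n5) = n2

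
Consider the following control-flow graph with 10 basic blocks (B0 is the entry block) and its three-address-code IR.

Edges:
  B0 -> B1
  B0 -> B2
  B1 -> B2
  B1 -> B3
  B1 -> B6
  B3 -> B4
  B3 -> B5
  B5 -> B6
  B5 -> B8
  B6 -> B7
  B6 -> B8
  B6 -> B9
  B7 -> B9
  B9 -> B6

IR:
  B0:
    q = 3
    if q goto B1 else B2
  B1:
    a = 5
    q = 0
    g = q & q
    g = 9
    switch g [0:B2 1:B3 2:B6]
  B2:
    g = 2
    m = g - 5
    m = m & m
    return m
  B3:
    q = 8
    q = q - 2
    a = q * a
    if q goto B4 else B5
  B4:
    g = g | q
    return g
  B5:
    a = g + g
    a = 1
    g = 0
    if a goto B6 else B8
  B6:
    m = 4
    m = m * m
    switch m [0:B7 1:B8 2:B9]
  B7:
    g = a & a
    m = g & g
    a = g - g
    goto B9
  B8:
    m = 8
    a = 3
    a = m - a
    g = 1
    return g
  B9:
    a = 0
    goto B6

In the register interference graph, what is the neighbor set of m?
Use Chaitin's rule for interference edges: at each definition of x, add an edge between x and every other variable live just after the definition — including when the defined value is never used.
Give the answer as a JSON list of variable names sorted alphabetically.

def/use:
  B0: def={q} ue=∅
  B1: def={a,g,q} ue=∅
  B2: def={g,m} ue=∅
  B3: def={a,q} ue={a}
  B4: def={g} ue={g,q}
  B5: def={a,g} ue={g}
  B6: def={m} ue=∅
  B7: def={a,g,m} ue={a}
  B8: def={a,g,m} ue=∅
  B9: def={a} ue=∅

Live sets:
  live B0: ∅→∅
  live B1: ∅→{a,g}
  live B2: ∅→∅
  live B3: {a,g}→{g,q}
  live B4: {g,q}→∅
  live B5: {g}→{a}
  live B6: {a}→{a}
  live B7: {a}→∅
  live B8: ∅→∅
  live B9: ∅→{a}

Conflict graph:
  a↔{g,m,q}
  g↔{a,m,q}
  m↔{a,g}
  q↔{a,g}

N(m) = ["a", "g"]

Answer: ["a", "g"]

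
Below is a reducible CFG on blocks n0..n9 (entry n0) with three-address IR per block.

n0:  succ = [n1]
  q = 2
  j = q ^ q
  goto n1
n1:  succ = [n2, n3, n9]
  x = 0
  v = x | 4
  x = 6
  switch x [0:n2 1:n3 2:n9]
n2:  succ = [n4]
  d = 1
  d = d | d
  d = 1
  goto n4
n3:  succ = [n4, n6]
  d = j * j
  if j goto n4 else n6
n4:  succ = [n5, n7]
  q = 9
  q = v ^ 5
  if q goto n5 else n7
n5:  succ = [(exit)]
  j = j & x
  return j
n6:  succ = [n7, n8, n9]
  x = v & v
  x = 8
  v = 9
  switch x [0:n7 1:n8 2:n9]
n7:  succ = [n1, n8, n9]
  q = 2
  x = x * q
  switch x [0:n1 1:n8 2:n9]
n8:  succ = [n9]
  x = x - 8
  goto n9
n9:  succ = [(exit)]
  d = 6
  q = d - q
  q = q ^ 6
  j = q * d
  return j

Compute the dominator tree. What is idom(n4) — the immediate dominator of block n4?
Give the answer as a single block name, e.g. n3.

idom tree: n1←n0 n2←n1 n3←n1 n4←n1 n5←n4 n6←n3 n7←n1 n8←n1 n9←n1
Dom at joins:
  n1: preds {n0,n7}: {n0} ∩ {n0,n1,n7} = {n0}; idom=n0
  n4: preds {n2,n3}: {n0,n1,n2} ∩ {n0,n1,n3} = {n0,n1}; idom=n1
  n7: preds {n4,n6}: {n0,n1,n4} ∩ {n0,n1,n3,n6} = {n0,n1}; idom=n1
  n8: preds {n6,n7}: {n0,n1,n3,n6} ∩ {n0,n1,n7} = {n0,n1}; idom=n1
  n9: preds {n1,n6,n7,n8}: {n0,n1} ∩ {n0,n1,n3,n6} ∩ {n0,n1,n7} ∩ {n0,n1,n8} = {n0,n1}; idom=n1

idom(n4) = n1

Answer: n1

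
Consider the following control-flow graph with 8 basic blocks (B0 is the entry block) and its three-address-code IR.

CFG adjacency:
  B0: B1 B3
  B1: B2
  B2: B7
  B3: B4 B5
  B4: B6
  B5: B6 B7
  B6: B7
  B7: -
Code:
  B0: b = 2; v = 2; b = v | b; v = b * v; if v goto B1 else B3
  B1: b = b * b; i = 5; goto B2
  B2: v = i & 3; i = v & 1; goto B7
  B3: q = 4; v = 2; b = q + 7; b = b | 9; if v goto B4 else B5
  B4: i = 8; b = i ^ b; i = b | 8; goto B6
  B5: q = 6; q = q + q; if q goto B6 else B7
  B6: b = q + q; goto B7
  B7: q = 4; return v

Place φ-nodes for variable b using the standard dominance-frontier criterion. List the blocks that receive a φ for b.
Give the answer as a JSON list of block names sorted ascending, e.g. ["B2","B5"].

Answer: ["B6", "B7"]

Working:
idom tree: B1←B0 B2←B1 B3←B0 B4←B3 B5←B3 B6←B3 B7←B0
Dom at joins:
  B6: preds {B4,B5}: {B0,B3,B4} ∩ {B0,B3,B5} = {B0,B3}; idom=B3
  B7: preds {B2,B5,B6}: {B0,B1,B2} ∩ {B0,B3,B5} ∩ {B0,B3,B6} = {B0}; idom=B0

DF derivation:
  B6←B4: walk B4 to B3
  B6←B5: walk B5 to B3
  B7←B2: walk B2→B1 to B0
  B7←B5: walk B5→B3 to B0
  B7←B6: walk B6→B3 to B0
  DF(B0)=∅
  DF(B1)={B7}
  DF(B2)={B7}
  DF(B3)={B7}
  DF(B4)={B6}
  DF(B5)={B6,B7}
  DF(B6)={B7}
  DF(B7)=∅

φ for b: defs {B0,B1,B3,B4,B6}
  DF⁺ = {B6,B7}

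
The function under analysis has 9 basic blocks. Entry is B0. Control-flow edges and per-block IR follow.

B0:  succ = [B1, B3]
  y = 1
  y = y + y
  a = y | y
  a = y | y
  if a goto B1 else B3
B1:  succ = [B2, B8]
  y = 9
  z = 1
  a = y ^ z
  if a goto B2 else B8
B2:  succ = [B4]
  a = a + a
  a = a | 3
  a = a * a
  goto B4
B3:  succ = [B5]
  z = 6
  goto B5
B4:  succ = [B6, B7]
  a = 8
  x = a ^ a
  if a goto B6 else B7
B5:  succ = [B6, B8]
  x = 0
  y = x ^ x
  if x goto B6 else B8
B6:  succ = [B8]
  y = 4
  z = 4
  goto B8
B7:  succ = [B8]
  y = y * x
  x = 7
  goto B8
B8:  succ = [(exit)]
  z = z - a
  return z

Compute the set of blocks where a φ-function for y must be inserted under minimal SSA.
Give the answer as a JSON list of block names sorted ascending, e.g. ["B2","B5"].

Answer: ["B6", "B8"]

Derivation:
idom tree: B1←B0 B2←B1 B3←B0 B4←B2 B5←B3 B6←B0 B7←B4 B8←B0
Join-block Dom:
  B6: preds {B4,B5}: {B0,B1,B2,B4} ∩ {B0,B3,B5} = {B0}; idom=B0
  B8: preds {B1,B5,B6,B7}: {B0,B1} ∩ {B0,B3,B5} ∩ {B0,B6} ∩ {B0,B1,B2,B4,B7} = {B0}; idom=B0

DF derivation:
  B6←B4: walk B4→B2→B1 to B0
  B6←B5: walk B5→B3 to B0
  B8←B1: walk B1 to B0
  B8←B5: walk B5→B3 to B0
  B8←B6: walk B6 to B0
  B8←B7: walk B7→B4→B2→B1 to B0
  DF(B0)=∅
  DF(B1)={B6,B8}
  DF(B2)={B6,B8}
  DF(B3)={B6,B8}
  DF(B4)={B6,B8}
  DF(B5)={B6,B8}
  DF(B6)={B8}
  DF(B7)={B8}
  DF(B8)=∅

φ for y: defs {B0,B1,B5,B6,B7}
  DF⁺ = {B6,B8}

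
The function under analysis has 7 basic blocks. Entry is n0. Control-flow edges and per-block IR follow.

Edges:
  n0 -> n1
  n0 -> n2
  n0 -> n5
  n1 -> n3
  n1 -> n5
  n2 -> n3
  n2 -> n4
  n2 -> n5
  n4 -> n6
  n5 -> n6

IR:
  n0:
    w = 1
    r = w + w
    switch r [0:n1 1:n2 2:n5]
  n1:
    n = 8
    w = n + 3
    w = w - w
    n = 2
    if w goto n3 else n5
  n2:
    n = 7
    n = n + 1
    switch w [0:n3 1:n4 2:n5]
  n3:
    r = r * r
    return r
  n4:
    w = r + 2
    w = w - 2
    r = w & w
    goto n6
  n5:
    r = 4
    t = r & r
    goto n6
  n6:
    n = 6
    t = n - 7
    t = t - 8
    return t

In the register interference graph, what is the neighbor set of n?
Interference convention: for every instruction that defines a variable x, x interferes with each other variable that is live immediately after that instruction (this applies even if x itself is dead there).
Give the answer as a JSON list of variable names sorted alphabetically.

Answer: ["r", "w"]

Analysis:
Per-block:
  n0: def={r,w} ue=∅
  n1: def={n,w} ue=∅
  n2: def={n} ue={w}
  n3: def={r} ue={r}
  n4: def={r,w} ue={r}
  n5: def={r,t} ue=∅
  n6: def={n,t} ue=∅

Backward fixpoint:
  n0 li=∅ lo={r,w}
  n1 li={r} lo={r}
  n2 li={r,w} lo={r}
  n3 li={r} lo=∅
  n4 li={r} lo=∅
  n5 li=∅ lo=∅
  n6 li=∅ lo=∅

Interference:
  n: {r,w}
  r: {n,w}
  t: ∅
  w: {n,r}

N(n) = ["r", "w"]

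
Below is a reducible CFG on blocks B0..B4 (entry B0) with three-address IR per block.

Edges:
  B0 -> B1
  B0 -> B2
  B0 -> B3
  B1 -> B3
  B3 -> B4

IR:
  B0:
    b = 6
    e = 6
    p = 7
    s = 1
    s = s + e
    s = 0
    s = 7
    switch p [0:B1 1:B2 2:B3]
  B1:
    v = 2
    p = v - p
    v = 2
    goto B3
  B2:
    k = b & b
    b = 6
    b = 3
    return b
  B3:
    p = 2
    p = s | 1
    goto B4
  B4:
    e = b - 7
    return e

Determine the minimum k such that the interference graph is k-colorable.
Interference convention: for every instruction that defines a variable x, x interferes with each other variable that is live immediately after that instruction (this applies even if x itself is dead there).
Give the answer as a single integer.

Block summaries:
  B0: {b,e,p,s} / ∅
  B1: {p,v} / {p}
  B2: {b,k} / {b}
  B3: {p} / {s}
  B4: {e} / {b}

Liveness:
  live B0: ∅→{b,p,s}
  live B1: {b,p,s}→{b,s}
  live B2: {b}→∅
  live B3: {b,s}→{b}
  live B4: {b}→∅

Interference:
  b↔{e,p,s,v}
  e↔{b,p,s}
  k↔∅
  p↔{b,e,s,v}
  s↔{b,e,p,v}
  v↔{b,p,s}

Registers:
  lower bound: {b,e,p,s} mutually conflict ⇒ χ ≥ 4
  assign b→c0 e→c3 k→c0 p→c1 s→c2 v→c3 — no edge inside a register ⇒ χ ≤ 4
  χ = 4

Answer: 4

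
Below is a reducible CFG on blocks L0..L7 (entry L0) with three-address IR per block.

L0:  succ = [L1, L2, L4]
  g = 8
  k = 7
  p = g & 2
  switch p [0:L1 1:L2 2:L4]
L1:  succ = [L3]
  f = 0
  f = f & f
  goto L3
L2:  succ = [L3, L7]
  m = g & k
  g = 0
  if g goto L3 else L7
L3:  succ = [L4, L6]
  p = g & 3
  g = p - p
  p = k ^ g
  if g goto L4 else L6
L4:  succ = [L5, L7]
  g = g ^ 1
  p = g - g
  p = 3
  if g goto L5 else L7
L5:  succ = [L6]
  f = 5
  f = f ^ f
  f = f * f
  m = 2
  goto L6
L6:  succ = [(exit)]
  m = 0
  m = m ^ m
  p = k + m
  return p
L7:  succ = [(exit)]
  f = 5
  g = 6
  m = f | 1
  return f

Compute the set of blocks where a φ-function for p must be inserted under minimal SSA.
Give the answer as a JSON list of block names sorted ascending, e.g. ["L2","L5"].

idom tree: L1←L0 L2←L0 L3←L0 L4←L0 L5←L4 L6←L0 L7←L0
Dom at joins:
  L3: preds {L1,L2}: {L0,L1} ∩ {L0,L2} = {L0}; idom=L0
  L4: preds {L0,L3}: {L0} ∩ {L0,L3} = {L0}; idom=L0
  L6: preds {L3,L5}: {L0,L3} ∩ {L0,L4,L5} = {L0}; idom=L0
  L7: preds {L2,L4}: {L0,L2} ∩ {L0,L4} = {L0}; idom=L0

DF walk-up:
  L3←L1: walk L1 to L0
  L3←L2: walk L2 to L0
  L4←L0: walk · to L0
  L4←L3: walk L3 to L0
  L6←L3: walk L3 to L0
  L6←L5: walk L5→L4 to L0
  L7←L2: walk L2 to L0
  L7←L4: walk L4 to L0
  DF(L0)=∅
  DF(L1)={L3}
  DF(L2)={L3,L7}
  DF(L3)={L4,L6}
  DF(L4)={L6,L7}
  DF(L5)={L6}
  DF(L6)=∅
  DF(L7)=∅

φ for p: defs {L0,L3,L4,L6}
  DF⁺ = {L4,L6,L7}

Answer: ["L4", "L6", "L7"]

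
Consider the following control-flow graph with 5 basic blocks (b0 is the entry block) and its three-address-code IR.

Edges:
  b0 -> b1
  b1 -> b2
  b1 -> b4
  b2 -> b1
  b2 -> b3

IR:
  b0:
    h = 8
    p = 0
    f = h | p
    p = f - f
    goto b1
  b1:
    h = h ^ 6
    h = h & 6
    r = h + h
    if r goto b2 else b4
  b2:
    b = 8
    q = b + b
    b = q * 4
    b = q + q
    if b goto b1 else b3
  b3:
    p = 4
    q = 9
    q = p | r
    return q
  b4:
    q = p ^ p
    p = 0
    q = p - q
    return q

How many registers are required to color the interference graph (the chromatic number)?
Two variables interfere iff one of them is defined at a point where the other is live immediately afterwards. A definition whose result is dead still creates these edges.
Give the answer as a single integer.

Answer: 5

Derivation:
def/use:
  b0 def {f,h,p} use ∅
  b1 def {h,r} use {h}
  b2 def {b,q} use ∅
  b3 def {p,q} use {r}
  b4 def {p,q} use {p}

Live sets:
  b0 li=∅ lo={h,p}
  b1 li={h,p} lo={h,p,r}
  b2 li={h,p,r} lo={h,p,r}
  b3 li={r} lo=∅
  b4 li={p} lo=∅

Conflict graph:
  b: {h,p,q,r}
  f: {h}
  h: {b,f,p,q,r}
  p: {b,h,q,r}
  q: {b,h,p,r}
  r: {b,h,p,q}

Chromatic number:
  {b,h,p,q,r} pairwise interfere (5-clique) ⇒ χ ≥ 5
  assign b→r1 f→r1 h→r0 p→r2 q→r3 r→r4 — no edge inside a register ⇒ χ ≤ 5
  χ = 5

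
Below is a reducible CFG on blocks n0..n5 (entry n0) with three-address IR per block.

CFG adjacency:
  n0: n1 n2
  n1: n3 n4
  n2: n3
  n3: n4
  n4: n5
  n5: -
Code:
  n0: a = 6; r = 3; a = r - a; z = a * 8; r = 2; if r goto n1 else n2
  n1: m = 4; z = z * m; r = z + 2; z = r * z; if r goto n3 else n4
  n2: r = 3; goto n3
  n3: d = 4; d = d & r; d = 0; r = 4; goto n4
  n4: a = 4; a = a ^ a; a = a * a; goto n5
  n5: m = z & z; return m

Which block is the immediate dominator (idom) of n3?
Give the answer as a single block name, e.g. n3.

idom tree: n1←n0 n2←n0 n3←n0 n4←n0 n5←n4
Dom at joins:
  n3: preds {n1,n2}: {n0,n1} ∩ {n0,n2} = {n0}; idom=n0
  n4: preds {n1,n3}: {n0,n1} ∩ {n0,n3} = {n0}; idom=n0

idom(n3) = n0

Answer: n0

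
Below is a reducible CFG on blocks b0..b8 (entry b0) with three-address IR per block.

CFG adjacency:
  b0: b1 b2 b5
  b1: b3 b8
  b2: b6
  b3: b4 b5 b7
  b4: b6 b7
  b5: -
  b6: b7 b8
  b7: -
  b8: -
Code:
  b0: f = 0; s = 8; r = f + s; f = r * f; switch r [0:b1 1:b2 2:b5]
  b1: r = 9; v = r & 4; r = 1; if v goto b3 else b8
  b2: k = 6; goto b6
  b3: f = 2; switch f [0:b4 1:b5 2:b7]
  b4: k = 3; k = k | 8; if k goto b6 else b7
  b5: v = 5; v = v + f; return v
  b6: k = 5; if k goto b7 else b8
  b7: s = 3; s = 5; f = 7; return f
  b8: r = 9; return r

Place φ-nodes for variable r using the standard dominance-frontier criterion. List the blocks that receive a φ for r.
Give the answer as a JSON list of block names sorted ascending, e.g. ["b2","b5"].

idom tree: b1←b0 b2←b0 b3←b1 b4←b3 b5←b0 b6←b0 b7←b0 b8←b0
Join-block Dom:
  b5: preds {b0,b3}: {b0} ∩ {b0,b1,b3} = {b0}; idom=b0
  b6: preds {b2,b4}: {b0,b2} ∩ {b0,b1,b3,b4} = {b0}; idom=b0
  b7: preds {b3,b4,b6}: {b0,b1,b3} ∩ {b0,b1,b3,b4} ∩ {b0,b6} = {b0}; idom=b0
  b8: preds {b1,b6}: {b0,b1} ∩ {b0,b6} = {b0}; idom=b0

DF walk-up:
  b5←b0: walk · to b0
  b5←b3: walk b3→b1 to b0
  b6←b2: walk b2 to b0
  b6←b4: walk b4→b3→b1 to b0
  b7←b3: walk b3→b1 to b0
  b7←b4: walk b4→b3→b1 to b0
  b7←b6: walk b6 to b0
  b8←b1: walk b1 to b0
  b8←b6: walk b6 to b0
  b0: DF=∅
  b1: DF={b5,b6,b7,b8}
  b2: DF={b6}
  b3: DF={b5,b6,b7}
  b4: DF={b6,b7}
  b5: DF=∅
  b6: DF={b7,b8}
  b7: DF=∅
  b8: DF=∅

φ for r: defs {b0,b1,b8}
  DF⁺ = {b5,b6,b7,b8}

Answer: ["b5", "b6", "b7", "b8"]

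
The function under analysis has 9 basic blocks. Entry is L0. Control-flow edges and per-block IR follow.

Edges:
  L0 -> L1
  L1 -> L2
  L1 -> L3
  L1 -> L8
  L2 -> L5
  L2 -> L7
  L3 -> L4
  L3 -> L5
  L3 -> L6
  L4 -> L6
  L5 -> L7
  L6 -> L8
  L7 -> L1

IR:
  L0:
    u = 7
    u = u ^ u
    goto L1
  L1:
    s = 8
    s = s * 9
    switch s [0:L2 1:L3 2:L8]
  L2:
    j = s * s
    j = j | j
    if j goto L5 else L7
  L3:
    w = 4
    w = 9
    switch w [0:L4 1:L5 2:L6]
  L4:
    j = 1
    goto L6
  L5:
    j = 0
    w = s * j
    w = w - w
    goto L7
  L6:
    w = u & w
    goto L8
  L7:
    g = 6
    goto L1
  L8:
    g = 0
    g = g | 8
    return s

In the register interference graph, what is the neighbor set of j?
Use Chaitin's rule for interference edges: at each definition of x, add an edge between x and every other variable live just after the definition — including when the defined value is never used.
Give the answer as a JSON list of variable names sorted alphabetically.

Answer: ["s", "u", "w"]

Working:
Per-block:
  L0 def {u} use ∅
  L1 def {s} use ∅
  L2 def {j} use {s}
  L3 def {w} use ∅
  L4 def {j} use ∅
  L5 def {j,w} use {s}
  L6 def {w} use {u,w}
  L7 def {g} use ∅
  L8 def {g} use {s}

Liveness:
  L0: in=∅ out={u}
  L1: in={u} out={s,u}
  L2: in={s,u} out={s,u}
  L3: in={s,u} out={s,u,w}
  L4: in={s,u,w} out={s,u,w}
  L5: in={s,u} out={u}
  L6: in={s,u,w} out={s}
  L7: in={u} out={u}
  L8: in={s} out=∅

Interfere edges:
  g — {s,u}
  j — {s,u,w}
  s — {g,j,u,w}
  u — {g,j,s,w}
  w — {j,s,u}

N(j) = ["s", "u", "w"]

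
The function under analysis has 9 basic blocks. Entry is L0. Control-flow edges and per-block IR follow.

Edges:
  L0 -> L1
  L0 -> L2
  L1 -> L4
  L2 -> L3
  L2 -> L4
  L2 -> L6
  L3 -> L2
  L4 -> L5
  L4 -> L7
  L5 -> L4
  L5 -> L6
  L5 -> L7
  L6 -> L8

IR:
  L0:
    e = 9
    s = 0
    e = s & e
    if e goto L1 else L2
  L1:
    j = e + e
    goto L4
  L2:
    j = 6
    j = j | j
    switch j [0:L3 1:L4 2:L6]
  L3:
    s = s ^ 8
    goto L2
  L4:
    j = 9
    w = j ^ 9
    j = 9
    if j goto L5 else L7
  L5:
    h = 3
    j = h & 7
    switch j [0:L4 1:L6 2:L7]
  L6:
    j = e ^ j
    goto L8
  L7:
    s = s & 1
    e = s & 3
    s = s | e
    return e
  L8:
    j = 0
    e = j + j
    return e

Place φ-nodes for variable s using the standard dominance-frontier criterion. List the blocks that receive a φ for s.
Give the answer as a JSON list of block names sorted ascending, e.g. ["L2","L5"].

Answer: ["L2", "L4", "L6"]

Analysis:
idom tree: L1←L0 L2←L0 L3←L2 L4←L0 L5←L4 L6←L0 L7←L4 L8←L6
Dom at joins:
  L2: preds {L0,L3}: {L0} ∩ {L0,L2,L3} = {L0}; idom=L0
  L4: preds {L1,L2,L5}: {L0,L1} ∩ {L0,L2} ∩ {L0,L4,L5} = {L0}; idom=L0
  L6: preds {L2,L5}: {L0,L2} ∩ {L0,L4,L5} = {L0}; idom=L0
  L7: preds {L4,L5}: {L0,L4} ∩ {L0,L4,L5} = {L0,L4}; idom=L4

DF derivation:
  L2←L0: walk · to L0
  L2←L3: walk L3→L2 to L0
  L4←L1: walk L1 to L0
  L4←L2: walk L2 to L0
  L4←L5: walk L5→L4 to L0
  L6←L2: walk L2 to L0
  L6←L5: walk L5→L4 to L0
  L7←L4: walk · to L4
  L7←L5: walk L5 to L4
  L0 → ∅
  L1 → {L4}
  L2 → {L2,L4,L6}
  L3 → {L2}
  L4 → {L4,L6}
  L5 → {L4,L6,L7}
  L6 → ∅
  L7 → ∅
  L8 → ∅

φ for s: defs {L0,L3,L7}
  DF⁺ = {L2,L4,L6}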